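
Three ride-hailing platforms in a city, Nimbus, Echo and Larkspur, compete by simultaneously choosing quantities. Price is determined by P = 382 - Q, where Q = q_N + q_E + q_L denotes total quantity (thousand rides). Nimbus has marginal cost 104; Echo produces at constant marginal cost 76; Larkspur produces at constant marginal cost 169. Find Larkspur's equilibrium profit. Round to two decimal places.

189.06

Nimbus's profit: π_N = (382 - Q)q_N - (104q_N). Setting ∂π_N/∂q_N = 0: 278 - 2q_N - (q_E + q_L) = 0.
Echo's profit: π_E = (382 - Q)q_E - (76q_E). Setting ∂π_E/∂q_E = 0: 306 - 2q_E - (q_N + q_L) = 0.
Larkspur's first-order condition: 213 - 2q_L - (q_N + q_E) = 0.
Adding the 3 first-order conditions: 797 − 4Q = 0, so Q = 797/4.
Back-substituting: q_N = (278 − 797/4) = 315/4, q_E = (306 − 797/4) = 427/4, q_L = (213 − 797/4) = 55/4.
Price P = 382 - 797/4 = 731/4.
Larkspur's profit: (731/4 - 169)·(55/4) = 189.0625.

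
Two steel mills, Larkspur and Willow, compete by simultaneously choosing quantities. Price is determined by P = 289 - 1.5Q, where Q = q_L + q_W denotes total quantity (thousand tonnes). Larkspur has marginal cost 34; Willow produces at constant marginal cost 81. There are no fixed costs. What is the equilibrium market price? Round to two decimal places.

Larkspur's profit: π_L = (289 - 1.5Q)q_L - (34q_L). Setting ∂π_L/∂q_L = 0: 255 - 3q_L - (3/2)(q_W) = 0.
Willow's first-order condition: 208 - 3q_W - (3/2)(q_L) = 0.
Best responses: q_L = (255 - (3/2)q_W)/3, q_W = (208 - (3/2)q_L)/3.
Solving the pair: q_L = 604/9, q_W = 322/9.
Total output Q = 926/9, so price P = 289 - (3/2)·(926/9) = 404/3.

134.67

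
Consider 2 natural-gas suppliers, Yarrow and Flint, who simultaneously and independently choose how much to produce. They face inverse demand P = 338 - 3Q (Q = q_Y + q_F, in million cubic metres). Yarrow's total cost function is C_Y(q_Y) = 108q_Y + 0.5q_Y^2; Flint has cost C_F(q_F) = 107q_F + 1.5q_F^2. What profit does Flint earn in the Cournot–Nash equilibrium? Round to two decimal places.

Yarrow's profit: π_Y = (338 - 3Q)q_Y - (108q_Y + (1/2)q_Y²). Setting ∂π_Y/∂q_Y = 0: 230 - 7q_Y - 3(q_F) = 0.
Flint's profit: π_F = (338 - 3Q)q_F - (107q_F + (3/2)q_F²). Setting ∂π_F/∂q_F = 0: 231 - 9q_F - 3(q_Y) = 0.
Best responses: q_Y = (230 - 3q_F)/7, q_F = (231 - 3q_Y)/9.
Substituting one into the other gives q_Y = 51/2 and q_F = 103/6.
Price P = 338 - 3·(128/3) = 210.
Flint's profit: 210·(103/6) - 107·(103/6) - (3/2)(103/6)² = 1326.1250.

1326.13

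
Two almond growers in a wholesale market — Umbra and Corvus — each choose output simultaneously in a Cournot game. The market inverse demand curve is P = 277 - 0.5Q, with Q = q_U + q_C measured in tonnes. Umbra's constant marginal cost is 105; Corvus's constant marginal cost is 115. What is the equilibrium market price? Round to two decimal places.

Umbra's profit: π_U = (277 - 0.5Q)q_U - (105q_U). Setting ∂π_U/∂q_U = 0: 172 - q_U - (1/2)(q_C) = 0.
Corvus's first-order condition: 162 - q_C - (1/2)(q_U) = 0.
So q_U = (172 - (1/2)q_C) and q_C = (162 - (1/2)q_U).
Substituting one into the other gives q_U = 364/3 and q_C = 304/3.
Total output Q = 668/3, so price P = 277 - (1/2)·(668/3) = 497/3.

165.67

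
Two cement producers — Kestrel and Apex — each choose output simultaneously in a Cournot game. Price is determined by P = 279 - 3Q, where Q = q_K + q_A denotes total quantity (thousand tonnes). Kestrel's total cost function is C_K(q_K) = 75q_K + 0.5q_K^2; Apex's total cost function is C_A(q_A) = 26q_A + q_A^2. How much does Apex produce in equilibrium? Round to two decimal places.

Kestrel's profit: π_K = (279 - 3Q)q_K - (75q_K + (1/2)q_K²). Setting ∂π_K/∂q_K = 0: 204 - 7q_K - 3(q_A) = 0.
Apex's profit: π_A = (279 - 3Q)q_A - (26q_A + q_A²). Setting ∂π_A/∂q_A = 0: 253 - 8q_A - 3(q_K) = 0.
Best responses: q_K = (204 - 3q_A)/7, q_A = (253 - 3q_K)/8.
Substituting one into the other gives q_K = 873/47 and q_A = 1159/47.

24.66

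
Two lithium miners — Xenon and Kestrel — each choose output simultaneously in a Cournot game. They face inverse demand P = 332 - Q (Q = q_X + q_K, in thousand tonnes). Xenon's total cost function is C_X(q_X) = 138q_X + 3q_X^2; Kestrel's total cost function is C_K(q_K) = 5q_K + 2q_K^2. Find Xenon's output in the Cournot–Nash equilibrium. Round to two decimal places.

17.81

Xenon's profit: π_X = (332 - Q)q_X - (138q_X + 3q_X²). Setting ∂π_X/∂q_X = 0: 194 - 8q_X - (q_K) = 0.
Kestrel's profit: π_K = (332 - Q)q_K - (5q_K + 2q_K²). Setting ∂π_K/∂q_K = 0: 327 - 6q_K - (q_X) = 0.
Best responses: q_X = (194 - q_K)/8, q_K = (327 - q_X)/6.
Substituting one into the other gives q_X = 837/47 and q_K = 51.5319.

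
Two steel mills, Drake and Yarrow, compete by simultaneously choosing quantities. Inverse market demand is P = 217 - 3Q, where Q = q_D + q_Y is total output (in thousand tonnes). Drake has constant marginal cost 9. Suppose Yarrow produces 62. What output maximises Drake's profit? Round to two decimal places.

With the rival's output fixed at 62, Drake's profit is π_D = (217 - 3·62 - 3q_D)q_D - (9q_D) = (31 - 3q_D)q_D - (9q_D).
∂π_D/∂q_D = 22 - 6q_D = 0, so q_D = 11/3.

3.67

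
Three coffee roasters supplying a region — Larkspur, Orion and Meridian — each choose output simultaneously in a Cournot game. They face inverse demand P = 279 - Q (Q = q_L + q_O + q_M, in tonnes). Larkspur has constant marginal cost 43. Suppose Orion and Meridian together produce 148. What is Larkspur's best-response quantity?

44

With rivals' combined output fixed at 148, Larkspur's profit is π_L = (279 - 148 - q_L)q_L - (43q_L) = (131 - q_L)q_L - (43q_L).
∂π_L/∂q_L = 88 - 2q_L = 0, so q_L = 44.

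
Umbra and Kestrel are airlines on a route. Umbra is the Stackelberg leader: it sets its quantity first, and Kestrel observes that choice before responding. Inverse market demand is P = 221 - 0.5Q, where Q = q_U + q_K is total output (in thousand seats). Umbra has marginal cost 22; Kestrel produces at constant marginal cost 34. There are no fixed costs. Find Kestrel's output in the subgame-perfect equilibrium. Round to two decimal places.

The follower Kestrel best-responds to any q_U: π_K = (221 - 0.5Q)q_K - 34q_K.
∂π_K/∂q_K = 187 - (1/2)q_U - q_K = 0 gives the reaction function q_K = (187 - (1/2)q_U).
The leader anticipates this reaction. Substituting into P = 221 - 0.5Q gives P = 255/2 - (1/4)q_U, so π_U = (255/2 - (1/4)q_U)q_U - 22q_U.
Maximising: ∂π_U/∂q_U = 211/2 - (1/2)q_U = 0, giving q_U = 211.
Then q_K = (187 - (1/2)·211) = 163/2.

81.50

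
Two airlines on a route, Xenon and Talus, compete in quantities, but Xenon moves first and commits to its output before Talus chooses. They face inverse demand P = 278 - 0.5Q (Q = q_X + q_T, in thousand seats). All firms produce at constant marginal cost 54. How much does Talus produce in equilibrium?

Solve by backward induction. Given q_X, the follower Talus maximises π_T = (278 - (1/2)q_X - (1/2)q_T)q_T - 54q_T.
Follower FOC: 224 - (1/2)q_X - q_T = 0, so q_T(q_X) = (224 - (1/2)q_X).
Xenon substitutes q_T(q_X) into its own profit: π_X = q_X(278 - (1/2)q_X - (224 - (1/2)q_X)/2) - 54q_X = (166 - (1/4)q_X)q_X - 54q_X.
Maximising: ∂π_X/∂q_X = 112 - (1/2)q_X = 0, giving q_X = 224.
Then q_T = (224 - (1/2)·224) = 112.

112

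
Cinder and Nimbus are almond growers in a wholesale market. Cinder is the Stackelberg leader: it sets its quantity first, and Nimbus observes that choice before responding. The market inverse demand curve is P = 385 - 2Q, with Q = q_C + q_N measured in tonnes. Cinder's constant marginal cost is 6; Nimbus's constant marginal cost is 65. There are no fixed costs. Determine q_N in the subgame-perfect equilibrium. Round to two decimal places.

Solve by backward induction. Given q_C, the follower Nimbus maximises π_N = (385 - 2q_C - 2q_N)q_N - 65q_N.
∂π_N/∂q_N = 320 - 2q_C - 4q_N = 0 gives the reaction function q_N = (320 - 2q_C)/4.
The leader anticipates this reaction. Substituting into P = 385 - 2Q gives P = 225 - q_C, so π_C = (225 - q_C)q_C - 6q_C.
Leader FOC: 219 - 2q_C = 0, so q_C = 219/2.
Then q_N = (320 - 2·(219/2))/4 = 101/4.

25.25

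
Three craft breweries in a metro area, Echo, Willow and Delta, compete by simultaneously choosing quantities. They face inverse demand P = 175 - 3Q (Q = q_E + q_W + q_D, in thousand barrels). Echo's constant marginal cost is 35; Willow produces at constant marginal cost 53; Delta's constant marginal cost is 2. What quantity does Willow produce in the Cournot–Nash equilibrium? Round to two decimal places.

4.42

Echo's profit: π_E = (175 - 3Q)q_E - (35q_E). Setting ∂π_E/∂q_E = 0: 140 - 6q_E - 3(q_W + q_D) = 0.
Willow's first-order condition: 122 - 6q_W - 3(q_E + q_D) = 0.
Delta's first-order condition: 173 - 6q_D - 3(q_E + q_W) = 0.
Adding the 3 conditions: 435 − 6Q − 6Q = 0, i.e. Q = 145/4.
Back-substituting: q_E = (140 − 435/4)/3 = 125/12, q_W = (122 − 435/4)/3 = 53/12, q_D = (173 − 435/4)/3 = 257/12.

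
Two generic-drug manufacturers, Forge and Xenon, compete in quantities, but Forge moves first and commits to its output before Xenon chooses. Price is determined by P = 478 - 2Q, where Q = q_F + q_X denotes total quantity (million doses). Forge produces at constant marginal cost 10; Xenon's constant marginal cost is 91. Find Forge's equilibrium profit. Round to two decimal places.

18837.56

Solve by backward induction. Given q_F, the follower Xenon maximises π_X = (478 - 2q_F - 2q_X)q_X - 91q_X.
Setting the follower's marginal profit to zero, 387 - 2q_F - 4q_X = 0, i.e. q_X = (387 - 2q_F)/4.
Forge substitutes q_X(q_F) into its own profit: π_F = q_F(478 - 2q_F - (387 - 2q_F)/2) - 10q_F = (569/2 - q_F)q_F - 10q_F.
Maximising: ∂π_F/∂q_F = 549/2 - 2q_F = 0, giving q_F = 549/4.
Then q_X = (387 - 2·(549/4))/4 = 225/8.
Price P = 478 - 2·(1323/8) = 589/4.
Forge's profit: (589/4 - 10)·(549/4) = 18837.5625.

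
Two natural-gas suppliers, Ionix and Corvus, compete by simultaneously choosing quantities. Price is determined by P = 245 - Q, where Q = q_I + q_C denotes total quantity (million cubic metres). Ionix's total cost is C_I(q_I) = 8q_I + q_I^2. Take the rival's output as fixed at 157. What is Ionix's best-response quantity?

With the rival's output fixed at 157, Ionix's profit is π_I = (245 - 157 - q_I)q_I - (8q_I + q_I²) = (88 - q_I)q_I - (8q_I + q_I²).
∂π_I/∂q_I = 80 - 4q_I = 0, so q_I = 20.

20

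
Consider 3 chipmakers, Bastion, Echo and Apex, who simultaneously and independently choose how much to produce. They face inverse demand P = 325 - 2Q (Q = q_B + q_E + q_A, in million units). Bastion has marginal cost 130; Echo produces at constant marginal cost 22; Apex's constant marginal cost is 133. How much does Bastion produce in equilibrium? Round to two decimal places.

11.25

Bastion's profit: π_B = (325 - 2Q)q_B - (130q_B). Setting ∂π_B/∂q_B = 0: 195 - 4q_B - 2(q_E + q_A) = 0.
Echo's first-order condition: 303 - 4q_E - 2(q_B + q_A) = 0.
Apex's first-order condition: 192 - 4q_A - 2(q_B + q_E) = 0.
Adding the 3 conditions: 690 − 4Q − 4Q = 0, i.e. Q = 345/4.
Back-substituting: q_B = (195 − 345/2)/2 = 45/4, q_E = (303 − 345/2)/2 = 261/4, q_A = (192 − 345/2)/2 = 39/4.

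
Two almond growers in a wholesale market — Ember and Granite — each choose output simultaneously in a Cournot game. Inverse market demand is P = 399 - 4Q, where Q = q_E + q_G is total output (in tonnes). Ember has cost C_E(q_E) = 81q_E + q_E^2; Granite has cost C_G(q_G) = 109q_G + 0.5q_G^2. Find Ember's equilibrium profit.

Ember's profit: π_E = (399 - 4Q)q_E - (81q_E + q_E²). Setting ∂π_E/∂q_E = 0: 318 - 10q_E - 4(q_G) = 0.
Granite's profit: π_G = (399 - 4Q)q_G - (109q_G + (1/2)q_G²). Setting ∂π_G/∂q_G = 0: 290 - 9q_G - 4(q_E) = 0.
So q_E = (318 - 4q_G)/10 and q_G = (290 - 4q_E)/9.
Solving the pair: q_E = 23, q_G = 22.
Price P = 399 - 4·45 = 219.
Ember's profit: 219·23 - 81·23 - 23² = 2645.

2645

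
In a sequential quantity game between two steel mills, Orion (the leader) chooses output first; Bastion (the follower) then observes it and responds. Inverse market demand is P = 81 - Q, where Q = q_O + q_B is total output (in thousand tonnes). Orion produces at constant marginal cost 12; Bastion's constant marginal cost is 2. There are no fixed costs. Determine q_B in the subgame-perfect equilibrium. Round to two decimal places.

The follower Bastion best-responds to any q_O: π_B = (81 - Q)q_B - 2q_B.
∂π_B/∂q_B = 79 - q_O - 2q_B = 0 gives the reaction function q_B = (79 - q_O)/2.
Orion substitutes q_B(q_O) into its own profit: π_O = q_O(81 - q_O - (79 - q_O)/2) - 12q_O = (83/2 - (1/2)q_O)q_O - 12q_O.
Leader FOC: 59/2 - q_O = 0, so q_O = 59/2.
Then q_B = (79 - 59/2)/2 = 99/4.

24.75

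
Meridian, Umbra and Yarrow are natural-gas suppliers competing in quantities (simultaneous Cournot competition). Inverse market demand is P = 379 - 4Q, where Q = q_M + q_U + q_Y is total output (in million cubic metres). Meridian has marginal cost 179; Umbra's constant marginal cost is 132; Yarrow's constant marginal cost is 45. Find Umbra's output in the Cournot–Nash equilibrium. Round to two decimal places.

12.94

Meridian's profit: π_M = (379 - 4Q)q_M - (179q_M). Setting ∂π_M/∂q_M = 0: 200 - 8q_M - 4(q_U + q_Y) = 0.
Umbra's first-order condition: 247 - 8q_U - 4(q_M + q_Y) = 0.
Yarrow's first-order condition: 334 - 8q_Y - 4(q_M + q_U) = 0.
Adding the 3 first-order conditions: 781 − 16Q = 0, so Q = 781/16.
Back-substituting: q_M = (200 − 781/4)/4 = 19/16, q_U = (247 − 781/4)/4 = 207/16, q_Y = (334 − 781/4)/4 = 555/16.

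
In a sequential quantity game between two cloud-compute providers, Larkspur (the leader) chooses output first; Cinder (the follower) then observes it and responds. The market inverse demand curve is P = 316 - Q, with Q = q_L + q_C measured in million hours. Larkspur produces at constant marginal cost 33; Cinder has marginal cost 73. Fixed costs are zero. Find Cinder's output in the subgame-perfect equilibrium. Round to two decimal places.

The follower Cinder best-responds to any q_L: π_C = (316 - Q)q_C - 73q_C.
Setting the follower's marginal profit to zero, 243 - q_L - 2q_C = 0, i.e. q_C = (243 - q_L)/2.
The leader anticipates this reaction. Substituting into P = 316 - Q gives P = 389/2 - (1/2)q_L, so π_L = (389/2 - (1/2)q_L)q_L - 33q_L.
Maximising: ∂π_L/∂q_L = 323/2 - q_L = 0, giving q_L = 323/2.
Then q_C = (243 - 323/2)/2 = 163/4.

40.75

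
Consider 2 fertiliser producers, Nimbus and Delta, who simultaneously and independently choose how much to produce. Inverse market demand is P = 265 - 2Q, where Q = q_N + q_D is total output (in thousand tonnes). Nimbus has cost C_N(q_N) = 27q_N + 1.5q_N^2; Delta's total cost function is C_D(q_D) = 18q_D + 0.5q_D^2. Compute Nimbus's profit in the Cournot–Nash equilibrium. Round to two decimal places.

Nimbus's profit: π_N = (265 - 2Q)q_N - (27q_N + (3/2)q_N²). Setting ∂π_N/∂q_N = 0: 238 - 7q_N - 2(q_D) = 0.
Delta's profit: π_D = (265 - 2Q)q_D - (18q_D + (1/2)q_D²). Setting ∂π_D/∂q_D = 0: 247 - 5q_D - 2(q_N) = 0.
Rearranging gives the reaction functions q_N = (238 - 2q_D)/7 and q_D = (247 - 2q_N)/5.
Solving the pair: q_N = 696/31, q_D = 1253/31.
Price P = 265 - 2·(1949/31) = 139.2581.
Nimbus's profit: 139.2581·(696/31) - 27·(696/31) - (3/2)(696/31)² = 1764.2622.

1764.26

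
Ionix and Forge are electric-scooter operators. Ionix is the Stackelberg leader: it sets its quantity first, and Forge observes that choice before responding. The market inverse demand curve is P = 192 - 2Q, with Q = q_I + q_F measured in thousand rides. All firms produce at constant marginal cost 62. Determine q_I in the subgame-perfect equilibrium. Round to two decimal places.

32.50

Solve by backward induction. Given q_I, the follower Forge maximises π_F = (192 - 2q_I - 2q_F)q_F - 62q_F.
∂π_F/∂q_F = 130 - 2q_I - 4q_F = 0 gives the reaction function q_F = (130 - 2q_I)/4.
The leader anticipates this reaction. Substituting into P = 192 - 2Q gives P = 127 - q_I, so π_I = (127 - q_I)q_I - 62q_I.
The leader's first-order condition 65 - 2q_I = 0 yields q_I = 65/2.
Then q_F = (130 - 2·(65/2))/4 = 65/4.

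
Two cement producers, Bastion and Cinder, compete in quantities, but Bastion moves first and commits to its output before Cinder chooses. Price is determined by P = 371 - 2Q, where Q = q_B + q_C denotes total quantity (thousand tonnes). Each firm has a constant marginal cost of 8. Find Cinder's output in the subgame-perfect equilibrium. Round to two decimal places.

45.38

The follower Cinder best-responds to any q_B: π_C = (371 - 2Q)q_C - 8q_C.
Setting the follower's marginal profit to zero, 363 - 2q_B - 4q_C = 0, i.e. q_C = (363 - 2q_B)/4.
Bastion substitutes q_C(q_B) into its own profit: π_B = q_B(371 - 2q_B - (363 - 2q_B)/2) - 8q_B = (379/2 - q_B)q_B - 8q_B.
The leader's first-order condition 363/2 - 2q_B = 0 yields q_B = 363/4.
Then q_C = (363 - 2·(363/4))/4 = 363/8.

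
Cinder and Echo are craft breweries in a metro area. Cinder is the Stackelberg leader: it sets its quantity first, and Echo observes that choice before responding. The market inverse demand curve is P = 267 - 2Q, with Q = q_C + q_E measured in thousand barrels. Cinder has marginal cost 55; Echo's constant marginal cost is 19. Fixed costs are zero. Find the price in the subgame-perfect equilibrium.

The follower Echo best-responds to any q_C: π_E = (267 - 2Q)q_E - 19q_E.
∂π_E/∂q_E = 248 - 2q_C - 4q_E = 0 gives the reaction function q_E = (248 - 2q_C)/4.
Cinder substitutes q_E(q_C) into its own profit: π_C = q_C(267 - 2q_C - (248 - 2q_C)/2) - 55q_C = (143 - q_C)q_C - 55q_C.
Leader FOC: 88 - 2q_C = 0, so q_C = 44.
Then q_E = (248 - 2·44)/4 = 40.
Total output Q = 84, so price P = 267 - 2·84 = 99.

99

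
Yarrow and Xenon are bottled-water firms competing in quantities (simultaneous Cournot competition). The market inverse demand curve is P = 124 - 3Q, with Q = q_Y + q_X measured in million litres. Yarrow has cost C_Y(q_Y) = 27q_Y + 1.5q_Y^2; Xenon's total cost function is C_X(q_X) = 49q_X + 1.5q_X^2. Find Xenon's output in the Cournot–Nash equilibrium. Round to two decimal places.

5.33

Yarrow's profit: π_Y = (124 - 3Q)q_Y - (27q_Y + (3/2)q_Y²). Setting ∂π_Y/∂q_Y = 0: 97 - 9q_Y - 3(q_X) = 0.
Xenon's first-order condition: 75 - 9q_X - 3(q_Y) = 0.
Rearranging gives the reaction functions q_Y = (97 - 3q_X)/9 and q_X = (75 - 3q_Y)/9.
Solving the pair: q_Y = 9, q_X = 16/3.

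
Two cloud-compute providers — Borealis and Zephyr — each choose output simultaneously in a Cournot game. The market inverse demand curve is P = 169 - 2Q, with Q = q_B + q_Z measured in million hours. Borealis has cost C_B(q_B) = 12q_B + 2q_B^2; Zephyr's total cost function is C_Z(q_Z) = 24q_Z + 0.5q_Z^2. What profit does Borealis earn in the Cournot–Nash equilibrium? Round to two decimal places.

Borealis's profit: π_B = (169 - 2Q)q_B - (12q_B + 2q_B²). Setting ∂π_B/∂q_B = 0: 157 - 8q_B - 2(q_Z) = 0.
Zephyr's first-order condition: 145 - 5q_Z - 2(q_B) = 0.
Best responses: q_B = (157 - 2q_Z)/8, q_Z = (145 - 2q_B)/5.
Solving the pair: q_B = 55/4, q_Z = 47/2.
Price P = 169 - 2·(149/4) = 189/2.
Borealis's profit: (189/2)·(55/4) - 12·(55/4) - 2(55/4)² = 756.2500.

756.25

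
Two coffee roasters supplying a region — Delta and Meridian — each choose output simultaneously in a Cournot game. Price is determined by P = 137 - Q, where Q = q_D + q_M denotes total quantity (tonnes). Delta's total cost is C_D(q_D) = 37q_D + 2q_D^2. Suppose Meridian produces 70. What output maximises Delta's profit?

With the rival's output fixed at 70, Delta's profit is π_D = (137 - 70 - q_D)q_D - (37q_D + 2q_D²) = (67 - q_D)q_D - (37q_D + 2q_D²).
∂π_D/∂q_D = 30 - 6q_D = 0, so q_D = 5.

5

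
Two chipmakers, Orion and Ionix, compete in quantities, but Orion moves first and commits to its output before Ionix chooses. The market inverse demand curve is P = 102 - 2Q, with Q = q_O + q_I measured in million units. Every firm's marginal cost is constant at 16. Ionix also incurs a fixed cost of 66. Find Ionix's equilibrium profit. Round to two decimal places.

165.13

The follower Ionix best-responds to any q_O: π_I = (102 - 2Q)q_I - 16q_I.
∂π_I/∂q_I = 86 - 2q_O - 4q_I = 0 gives the reaction function q_I = (86 - 2q_O)/4.
The leader anticipates this reaction. Substituting into P = 102 - 2Q gives P = 59 - q_O, so π_O = (59 - q_O)q_O - 16q_O.
The leader's first-order condition 43 - 2q_O = 0 yields q_O = 43/2.
Then q_I = (86 - 2·(43/2))/4 = 43/4.
Price P = 102 - 2·(129/4) = 75/2.
Ionix's profit: (75/2 - 16)·(43/4) - 66 = 1321/8.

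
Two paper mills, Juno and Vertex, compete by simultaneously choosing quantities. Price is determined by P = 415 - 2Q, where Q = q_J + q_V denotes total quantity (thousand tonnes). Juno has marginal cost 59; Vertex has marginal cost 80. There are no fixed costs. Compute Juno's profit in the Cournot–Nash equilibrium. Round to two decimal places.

7896.06

Juno's profit: π_J = (415 - 2Q)q_J - (59q_J). Setting ∂π_J/∂q_J = 0: 356 - 4q_J - 2(q_V) = 0.
Vertex's first-order condition: 335 - 4q_V - 2(q_J) = 0.
Best responses: q_J = (356 - 2q_V)/4, q_V = (335 - 2q_J)/4.
Substituting one into the other gives q_J = 377/6 and q_V = 157/3.
Price P = 415 - 2·(691/6) = 554/3.
Juno's profit: (554/3 - 59)·(377/6) = 7896.0556.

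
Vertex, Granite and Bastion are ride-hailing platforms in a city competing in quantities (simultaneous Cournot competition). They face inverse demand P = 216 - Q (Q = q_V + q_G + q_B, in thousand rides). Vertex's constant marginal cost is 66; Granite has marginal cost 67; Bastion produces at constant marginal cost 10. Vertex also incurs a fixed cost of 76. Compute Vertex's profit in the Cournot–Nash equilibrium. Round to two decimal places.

488.06

Vertex's profit: π_V = (216 - Q)q_V - (66q_V). Setting ∂π_V/∂q_V = 0: 150 - 2q_V - (q_G + q_B) = 0.
Granite's first-order condition: 149 - 2q_G - (q_V + q_B) = 0.
Bastion's first-order condition: 206 - 2q_B - (q_V + q_G) = 0.
Summing all 3 equations gives 505 − 4Q = 0, hence Q = 505/4.
Back-substituting: q_V = (150 − 505/4) = 95/4, q_G = (149 − 505/4) = 91/4, q_B = (206 − 505/4) = 319/4.
Price P = 216 - 505/4 = 359/4.
Vertex's profit: (359/4 - 66)·(95/4) - 76 = 488.0625.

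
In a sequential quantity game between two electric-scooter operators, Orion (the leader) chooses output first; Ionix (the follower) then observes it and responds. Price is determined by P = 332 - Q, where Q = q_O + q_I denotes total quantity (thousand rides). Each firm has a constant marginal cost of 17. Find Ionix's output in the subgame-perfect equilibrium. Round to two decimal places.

Solve by backward induction. Given q_O, the follower Ionix maximises π_I = (332 - q_O - q_I)q_I - 17q_I.
Follower FOC: 315 - q_O - 2q_I = 0, so q_I(q_O) = (315 - q_O)/2.
Orion substitutes q_I(q_O) into its own profit: π_O = q_O(332 - q_O - (315 - q_O)/2) - 17q_O = (349/2 - (1/2)q_O)q_O - 17q_O.
Leader FOC: 315/2 - q_O = 0, so q_O = 315/2.
Then q_I = (315 - 315/2)/2 = 315/4.

78.75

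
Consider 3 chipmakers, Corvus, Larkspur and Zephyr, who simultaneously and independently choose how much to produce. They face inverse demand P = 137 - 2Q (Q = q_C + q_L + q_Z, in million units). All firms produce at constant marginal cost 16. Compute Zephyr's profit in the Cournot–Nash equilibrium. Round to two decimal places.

457.53

Each firm earns π_i = (137 - 2Q)q_i - 16q_i.
Setting ∂π_i/∂q_i = 0 with rivals' quantities fixed: 121 - 4q_i - 2·Σ_{j≠i} q_j = 0.
By symmetry each firm produces the same amount; substituting Σ_{j≠i} q_j = 2q_i yields q_i = 121/8.
Price P = 137 - 2·(363/8) = 185/4.
Zephyr's profit: (185/4 - 16)·(121/8) = 457.5313.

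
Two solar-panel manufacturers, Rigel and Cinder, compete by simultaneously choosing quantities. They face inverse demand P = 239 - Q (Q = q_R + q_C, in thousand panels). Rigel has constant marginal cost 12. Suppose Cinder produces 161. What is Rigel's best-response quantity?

With the rival's output fixed at 161, Rigel's profit is π_R = (239 - 161 - q_R)q_R - (12q_R) = (78 - q_R)q_R - (12q_R).
∂π_R/∂q_R = 66 - 2q_R = 0, so q_R = 33.

33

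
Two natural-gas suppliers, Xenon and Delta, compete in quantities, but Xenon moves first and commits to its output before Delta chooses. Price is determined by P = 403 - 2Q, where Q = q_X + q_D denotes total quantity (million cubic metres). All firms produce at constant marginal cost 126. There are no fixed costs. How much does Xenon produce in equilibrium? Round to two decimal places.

The follower Delta best-responds to any q_X: π_D = (403 - 2Q)q_D - 126q_D.
Setting the follower's marginal profit to zero, 277 - 2q_X - 4q_D = 0, i.e. q_D = (277 - 2q_X)/4.
Xenon substitutes q_D(q_X) into its own profit: π_X = q_X(403 - 2q_X - (277 - 2q_X)/2) - 126q_X = (529/2 - q_X)q_X - 126q_X.
Leader FOC: 277/2 - 2q_X = 0, so q_X = 277/4.
Then q_D = (277 - 2·(277/4))/4 = 277/8.

69.25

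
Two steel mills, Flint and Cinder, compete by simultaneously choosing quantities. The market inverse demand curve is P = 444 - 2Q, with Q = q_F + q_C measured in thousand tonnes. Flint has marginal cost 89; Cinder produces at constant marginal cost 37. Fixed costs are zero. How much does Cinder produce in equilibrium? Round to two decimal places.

Flint's profit: π_F = (444 - 2Q)q_F - (89q_F). Setting ∂π_F/∂q_F = 0: 355 - 4q_F - 2(q_C) = 0.
Cinder's profit: π_C = (444 - 2Q)q_C - (37q_C). Setting ∂π_C/∂q_C = 0: 407 - 4q_C - 2(q_F) = 0.
Best responses: q_F = (355 - 2q_C)/4, q_C = (407 - 2q_F)/4.
Substituting one into the other gives q_F = 101/2 and q_C = 153/2.

76.50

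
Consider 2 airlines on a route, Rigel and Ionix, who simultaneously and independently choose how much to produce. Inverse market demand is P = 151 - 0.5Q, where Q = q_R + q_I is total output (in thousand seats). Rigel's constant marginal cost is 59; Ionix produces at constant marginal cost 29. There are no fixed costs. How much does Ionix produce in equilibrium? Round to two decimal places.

101.33

Rigel's profit: π_R = (151 - 0.5Q)q_R - (59q_R). Setting ∂π_R/∂q_R = 0: 92 - q_R - (1/2)(q_I) = 0.
Ionix's first-order condition: 122 - q_I - (1/2)(q_R) = 0.
Best responses: q_R = (92 - (1/2)q_I), q_I = (122 - (1/2)q_R).
Solving the pair: q_R = 124/3, q_I = 304/3.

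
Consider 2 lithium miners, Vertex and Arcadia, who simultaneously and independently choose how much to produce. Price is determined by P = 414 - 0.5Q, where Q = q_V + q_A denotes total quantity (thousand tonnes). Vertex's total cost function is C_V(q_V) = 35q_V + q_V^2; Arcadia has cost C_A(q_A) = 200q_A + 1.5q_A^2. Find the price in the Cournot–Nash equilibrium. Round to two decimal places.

334.79

Vertex's profit: π_V = (414 - 0.5Q)q_V - (35q_V + q_V²). Setting ∂π_V/∂q_V = 0: 379 - 3q_V - (1/2)(q_A) = 0.
Arcadia's first-order condition: 214 - 4q_A - (1/2)(q_V) = 0.
Best responses: q_V = (379 - (1/2)q_A)/3, q_A = (214 - (1/2)q_V)/4.
Substituting one into the other gives q_V = 119.9149 and q_A = 1810/47.
Total output Q = 158.4255, so price P = 414 - (1/2)·158.4255 = 334.7872.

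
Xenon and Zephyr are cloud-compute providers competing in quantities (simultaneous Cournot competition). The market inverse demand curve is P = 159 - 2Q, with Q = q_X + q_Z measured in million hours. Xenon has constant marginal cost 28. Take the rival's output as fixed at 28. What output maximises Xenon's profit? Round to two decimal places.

With the rival's output fixed at 28, Xenon's profit is π_X = (159 - 2·28 - 2q_X)q_X - (28q_X) = (103 - 2q_X)q_X - (28q_X).
∂π_X/∂q_X = 75 - 4q_X = 0, so q_X = 75/4.

18.75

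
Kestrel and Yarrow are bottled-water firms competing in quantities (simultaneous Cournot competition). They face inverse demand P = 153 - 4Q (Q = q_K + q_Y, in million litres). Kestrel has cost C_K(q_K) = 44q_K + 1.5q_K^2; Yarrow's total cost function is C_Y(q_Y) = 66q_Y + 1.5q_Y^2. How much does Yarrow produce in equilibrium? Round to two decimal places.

4.96

Kestrel's profit: π_K = (153 - 4Q)q_K - (44q_K + (3/2)q_K²). Setting ∂π_K/∂q_K = 0: 109 - 11q_K - 4(q_Y) = 0.
Yarrow's profit: π_Y = (153 - 4Q)q_Y - (66q_Y + (3/2)q_Y²). Setting ∂π_Y/∂q_Y = 0: 87 - 11q_Y - 4(q_K) = 0.
Rearranging gives the reaction functions q_K = (109 - 4q_Y)/11 and q_Y = (87 - 4q_K)/11.
Solving the pair: q_K = 851/105, q_Y = 521/105.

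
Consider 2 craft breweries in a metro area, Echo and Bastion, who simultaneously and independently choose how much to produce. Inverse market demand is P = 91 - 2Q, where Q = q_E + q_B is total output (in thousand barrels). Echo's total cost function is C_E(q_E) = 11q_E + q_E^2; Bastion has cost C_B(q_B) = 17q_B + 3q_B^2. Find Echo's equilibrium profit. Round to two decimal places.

406.67

Echo's profit: π_E = (91 - 2Q)q_E - (11q_E + q_E²). Setting ∂π_E/∂q_E = 0: 80 - 6q_E - 2(q_B) = 0.
Bastion's profit: π_B = (91 - 2Q)q_B - (17q_B + 3q_B²). Setting ∂π_B/∂q_B = 0: 74 - 10q_B - 2(q_E) = 0.
Rearranging gives the reaction functions q_E = (80 - 2q_B)/6 and q_B = (74 - 2q_E)/10.
Solving the pair: q_E = 163/14, q_B = 71/14.
Price P = 91 - 2·(117/7) = 403/7.
Echo's profit: (403/7)·(163/14) - 11·(163/14) - (163/14)² = 406.6684.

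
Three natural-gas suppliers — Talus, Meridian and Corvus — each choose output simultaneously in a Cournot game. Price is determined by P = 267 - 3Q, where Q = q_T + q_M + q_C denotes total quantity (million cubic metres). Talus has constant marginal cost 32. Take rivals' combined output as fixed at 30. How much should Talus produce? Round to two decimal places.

24.17

With rivals' combined output fixed at 30, Talus's profit is π_T = (267 - 3·30 - 3q_T)q_T - (32q_T) = (177 - 3q_T)q_T - (32q_T).
∂π_T/∂q_T = 145 - 6q_T = 0, so q_T = 145/6.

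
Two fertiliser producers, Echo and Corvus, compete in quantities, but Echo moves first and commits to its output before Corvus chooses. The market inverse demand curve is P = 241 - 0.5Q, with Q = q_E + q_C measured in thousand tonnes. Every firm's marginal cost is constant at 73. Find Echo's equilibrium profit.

7056

The follower Corvus best-responds to any q_E: π_C = (241 - 0.5Q)q_C - 73q_C.
Setting the follower's marginal profit to zero, 168 - (1/2)q_E - q_C = 0, i.e. q_C = (168 - (1/2)q_E).
Echo substitutes q_C(q_E) into its own profit: π_E = q_E(241 - (1/2)q_E - (168 - (1/2)q_E)/2) - 73q_E = (157 - (1/4)q_E)q_E - 73q_E.
The leader's first-order condition 84 - (1/2)q_E = 0 yields q_E = 168.
Then q_C = (168 - (1/2)·168) = 84.
Price P = 241 - (1/2)·252 = 115.
Echo's profit: (115 - 73)·168 = 7056.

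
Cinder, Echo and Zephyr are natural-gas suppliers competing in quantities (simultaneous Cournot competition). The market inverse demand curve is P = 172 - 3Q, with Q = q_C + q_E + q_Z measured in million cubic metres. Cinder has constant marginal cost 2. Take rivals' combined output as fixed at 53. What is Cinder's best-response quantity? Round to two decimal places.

1.83

With rivals' combined output fixed at 53, Cinder's profit is π_C = (172 - 3·53 - 3q_C)q_C - (2q_C) = (13 - 3q_C)q_C - (2q_C).
∂π_C/∂q_C = 11 - 6q_C = 0, so q_C = 11/6.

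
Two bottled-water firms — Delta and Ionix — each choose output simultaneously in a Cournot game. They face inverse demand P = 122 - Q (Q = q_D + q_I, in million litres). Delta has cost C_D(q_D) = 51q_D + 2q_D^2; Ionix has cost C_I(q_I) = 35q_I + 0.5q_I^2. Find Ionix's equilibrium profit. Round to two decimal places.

Delta's profit: π_D = (122 - Q)q_D - (51q_D + 2q_D²). Setting ∂π_D/∂q_D = 0: 71 - 6q_D - (q_I) = 0.
Ionix's first-order condition: 87 - 3q_I - (q_D) = 0.
Best responses: q_D = (71 - q_I)/6, q_I = (87 - q_D)/3.
Substituting one into the other gives q_D = 126/17 and q_I = 451/17.
Price P = 122 - 577/17 = 1497/17.
Ionix's profit: (1497/17)·(451/17) - 35·(451/17) - (1/2)(451/17)² = 1055.7145.

1055.71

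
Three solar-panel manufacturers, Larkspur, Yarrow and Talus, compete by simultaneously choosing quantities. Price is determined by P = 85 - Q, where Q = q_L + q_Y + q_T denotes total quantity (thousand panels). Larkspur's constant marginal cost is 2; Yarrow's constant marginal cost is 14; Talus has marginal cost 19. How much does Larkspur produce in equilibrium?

28

Larkspur's profit: π_L = (85 - Q)q_L - (2q_L). Setting ∂π_L/∂q_L = 0: 83 - 2q_L - (q_Y + q_T) = 0.
Yarrow's first-order condition: 71 - 2q_Y - (q_L + q_T) = 0.
Talus's profit: π_T = (85 - Q)q_T - (19q_T). Setting ∂π_T/∂q_T = 0: 66 - 2q_T - (q_L + q_Y) = 0.
Adding the 3 first-order conditions: 220 − 4Q = 0, so Q = 55.
Back-substituting: q_L = (83 − 55) = 28, q_Y = (71 − 55) = 16, q_T = (66 − 55) = 11.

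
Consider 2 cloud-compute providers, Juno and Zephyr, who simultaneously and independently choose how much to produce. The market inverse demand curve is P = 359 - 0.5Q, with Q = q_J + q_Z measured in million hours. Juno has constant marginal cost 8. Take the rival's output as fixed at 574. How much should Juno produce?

With the rival's output fixed at 574, Juno's profit is π_J = (359 - (1/2)·574 - (1/2)q_J)q_J - (8q_J) = (72 - (1/2)q_J)q_J - (8q_J).
∂π_J/∂q_J = 64 - q_J = 0, so q_J = 64.

64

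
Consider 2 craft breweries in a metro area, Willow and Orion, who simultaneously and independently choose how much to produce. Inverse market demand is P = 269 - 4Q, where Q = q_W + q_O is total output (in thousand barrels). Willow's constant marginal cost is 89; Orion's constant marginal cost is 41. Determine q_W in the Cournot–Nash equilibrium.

Willow's profit: π_W = (269 - 4Q)q_W - (89q_W). Setting ∂π_W/∂q_W = 0: 180 - 8q_W - 4(q_O) = 0.
Orion's first-order condition: 228 - 8q_O - 4(q_W) = 0.
Rearranging gives the reaction functions q_W = (180 - 4q_O)/8 and q_O = (228 - 4q_W)/8.
Solving the pair: q_W = 11, q_O = 23.

11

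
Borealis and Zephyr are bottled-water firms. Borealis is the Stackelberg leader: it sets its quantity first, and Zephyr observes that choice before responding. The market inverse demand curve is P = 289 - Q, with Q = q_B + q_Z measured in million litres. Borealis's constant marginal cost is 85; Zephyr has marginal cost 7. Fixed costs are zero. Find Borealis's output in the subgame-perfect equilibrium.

63

Solve by backward induction. Given q_B, the follower Zephyr maximises π_Z = (289 - q_B - q_Z)q_Z - 7q_Z.
Follower FOC: 282 - q_B - 2q_Z = 0, so q_Z(q_B) = (282 - q_B)/2.
The leader anticipates this reaction. Substituting into P = 289 - Q gives P = 148 - (1/2)q_B, so π_B = (148 - (1/2)q_B)q_B - 85q_B.
Maximising: ∂π_B/∂q_B = 63 - q_B = 0, giving q_B = 63.
Then q_Z = (282 - 63)/2 = 219/2.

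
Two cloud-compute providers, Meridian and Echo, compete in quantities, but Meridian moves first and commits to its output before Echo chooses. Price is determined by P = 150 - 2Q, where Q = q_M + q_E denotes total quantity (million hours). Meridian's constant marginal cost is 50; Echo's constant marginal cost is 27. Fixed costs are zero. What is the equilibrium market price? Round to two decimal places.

The follower Echo best-responds to any q_M: π_E = (150 - 2Q)q_E - 27q_E.
∂π_E/∂q_E = 123 - 2q_M - 4q_E = 0 gives the reaction function q_E = (123 - 2q_M)/4.
The leader anticipates this reaction. Substituting into P = 150 - 2Q gives P = 177/2 - q_M, so π_M = (177/2 - q_M)q_M - 50q_M.
Maximising: ∂π_M/∂q_M = 77/2 - 2q_M = 0, giving q_M = 77/4.
Then q_E = (123 - 2·(77/4))/4 = 169/8.
Total output Q = 323/8, so price P = 150 - 2·(323/8) = 277/4.

69.25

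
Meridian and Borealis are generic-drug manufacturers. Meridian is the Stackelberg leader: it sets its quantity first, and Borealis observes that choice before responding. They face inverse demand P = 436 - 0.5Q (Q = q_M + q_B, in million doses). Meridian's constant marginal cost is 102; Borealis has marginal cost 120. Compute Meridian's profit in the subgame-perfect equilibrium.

30976

The follower Borealis best-responds to any q_M: π_B = (436 - 0.5Q)q_B - 120q_B.
Follower FOC: 316 - (1/2)q_M - q_B = 0, so q_B(q_M) = (316 - (1/2)q_M).
The leader anticipates this reaction. Substituting into P = 436 - 0.5Q gives P = 278 - (1/4)q_M, so π_M = (278 - (1/4)q_M)q_M - 102q_M.
Maximising: ∂π_M/∂q_M = 176 - (1/2)q_M = 0, giving q_M = 352.
Then q_B = (316 - (1/2)·352) = 140.
Price P = 436 - (1/2)·492 = 190.
Meridian's profit: (190 - 102)·352 = 30976.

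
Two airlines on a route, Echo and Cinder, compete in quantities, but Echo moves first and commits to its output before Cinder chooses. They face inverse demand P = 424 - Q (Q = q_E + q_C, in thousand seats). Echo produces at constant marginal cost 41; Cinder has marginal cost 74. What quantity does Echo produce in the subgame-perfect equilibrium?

The follower Cinder best-responds to any q_E: π_C = (424 - Q)q_C - 74q_C.
Follower FOC: 350 - q_E - 2q_C = 0, so q_C(q_E) = (350 - q_E)/2.
Echo substitutes q_C(q_E) into its own profit: π_E = q_E(424 - q_E - (350 - q_E)/2) - 41q_E = (249 - (1/2)q_E)q_E - 41q_E.
Maximising: ∂π_E/∂q_E = 208 - q_E = 0, giving q_E = 208.
Then q_C = (350 - 208)/2 = 71.

208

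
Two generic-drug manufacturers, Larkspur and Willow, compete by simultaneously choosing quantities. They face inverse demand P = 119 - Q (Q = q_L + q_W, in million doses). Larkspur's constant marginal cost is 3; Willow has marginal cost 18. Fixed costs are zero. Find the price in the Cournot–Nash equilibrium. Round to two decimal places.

Larkspur's profit: π_L = (119 - Q)q_L - (3q_L). Setting ∂π_L/∂q_L = 0: 116 - 2q_L - (q_W) = 0.
Willow's first-order condition: 101 - 2q_W - (q_L) = 0.
So q_L = (116 - q_W)/2 and q_W = (101 - q_L)/2.
Substituting one into the other gives q_L = 131/3 and q_W = 86/3.
Total output Q = 217/3, so price P = 119 - 217/3 = 140/3.

46.67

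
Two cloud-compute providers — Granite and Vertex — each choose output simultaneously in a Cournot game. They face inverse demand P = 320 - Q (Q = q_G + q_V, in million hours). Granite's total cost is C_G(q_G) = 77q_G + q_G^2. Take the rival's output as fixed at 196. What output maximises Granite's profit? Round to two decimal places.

11.75

With the rival's output fixed at 196, Granite's profit is π_G = (320 - 196 - q_G)q_G - (77q_G + q_G²) = (124 - q_G)q_G - (77q_G + q_G²).
∂π_G/∂q_G = 47 - 4q_G = 0, so q_G = 47/4.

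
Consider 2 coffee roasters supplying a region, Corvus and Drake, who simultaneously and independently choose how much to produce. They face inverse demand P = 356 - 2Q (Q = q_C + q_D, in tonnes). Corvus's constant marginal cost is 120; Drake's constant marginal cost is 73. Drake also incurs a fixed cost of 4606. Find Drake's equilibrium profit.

Corvus's profit: π_C = (356 - 2Q)q_C - (120q_C). Setting ∂π_C/∂q_C = 0: 236 - 4q_C - 2(q_D) = 0.
Drake's first-order condition: 283 - 4q_D - 2(q_C) = 0.
Best responses: q_C = (236 - 2q_D)/4, q_D = (283 - 2q_C)/4.
Solving the pair: q_C = 63/2, q_D = 55.
Price P = 356 - 2·(173/2) = 183.
Drake's profit: (183 - 73)·55 - 4606 = 1444.

1444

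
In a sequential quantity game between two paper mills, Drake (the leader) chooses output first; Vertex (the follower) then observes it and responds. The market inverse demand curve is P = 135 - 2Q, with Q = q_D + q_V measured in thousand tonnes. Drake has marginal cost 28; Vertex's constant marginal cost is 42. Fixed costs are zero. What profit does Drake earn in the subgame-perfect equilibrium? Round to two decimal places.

Solve by backward induction. Given q_D, the follower Vertex maximises π_V = (135 - 2q_D - 2q_V)q_V - 42q_V.
Follower FOC: 93 - 2q_D - 4q_V = 0, so q_V(q_D) = (93 - 2q_D)/4.
The leader anticipates this reaction. Substituting into P = 135 - 2Q gives P = 177/2 - q_D, so π_D = (177/2 - q_D)q_D - 28q_D.
Maximising: ∂π_D/∂q_D = 121/2 - 2q_D = 0, giving q_D = 121/4.
Then q_V = (93 - 2·(121/4))/4 = 65/8.
Price P = 135 - 2·(307/8) = 233/4.
Drake's profit: (233/4 - 28)·(121/4) = 915.0625.

915.06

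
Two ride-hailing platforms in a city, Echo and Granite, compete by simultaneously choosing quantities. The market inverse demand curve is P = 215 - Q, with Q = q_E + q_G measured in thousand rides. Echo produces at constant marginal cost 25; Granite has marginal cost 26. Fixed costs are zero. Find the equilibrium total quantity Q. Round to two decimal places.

126.33

Echo's profit: π_E = (215 - Q)q_E - (25q_E). Setting ∂π_E/∂q_E = 0: 190 - 2q_E - (q_G) = 0.
Granite's first-order condition: 189 - 2q_G - (q_E) = 0.
Rearranging gives the reaction functions q_E = (190 - q_G)/2 and q_G = (189 - q_E)/2.
Solving the pair: q_E = 191/3, q_G = 188/3.
Total output Q = 191/3 + 188/3 = 379/3.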